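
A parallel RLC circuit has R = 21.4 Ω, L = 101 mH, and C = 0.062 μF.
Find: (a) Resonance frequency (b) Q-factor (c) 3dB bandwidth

Step 1 — Resonance: ω₀ = 1/√(LC) = 1/√(0.101·6.2e-08) = 1.264e+04 rad/s.
Step 2 — f₀ = ω₀/(2π) = 2011 Hz.
Step 3 — Parallel Q: Q = R/(ω₀L) = 21.4/(1.264e+04·0.101) = 0.01677.
Step 4 — Bandwidth: Δω = ω₀/Q = 7.537e+05 rad/s; BW = Δω/(2π) = 1.2e+05 Hz.

(a) f₀ = 2011 Hz  (b) Q = 0.01677  (c) BW = 1.2e+05 Hz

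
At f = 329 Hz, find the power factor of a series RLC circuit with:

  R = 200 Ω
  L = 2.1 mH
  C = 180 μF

Step 1 — Angular frequency: ω = 2π·f = 2π·329 = 2067 rad/s.
Step 2 — Component impedances:
  R: Z = R = 200 Ω
  L: Z = jωL = j·2067·0.0021 = 0 + j4.341 Ω
  C: Z = 1/(jωC) = -j/(ω·C) = 0 - j2.688 Ω
Step 3 — Series combination: Z_total = R + L + C = 200 + j1.654 Ω = 200∠0.5° Ω.
Step 4 — Power factor: PF = cos(φ) = Re(Z)/|Z| = 200/200 = 1.
Step 5 — Type: Im(Z) = 1.654 ⇒ lagging (phase φ = 0.5°).

PF = 1 (lagging, φ = 0.5°)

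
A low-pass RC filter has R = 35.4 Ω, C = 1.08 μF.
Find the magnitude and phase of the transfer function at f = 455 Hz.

Step 1 — Angular frequency: ω = 2π·455 = 2859 rad/s.
Step 2 — Transfer function: H(jω) = 1/(1 + jωRC).
Step 3 — Denominator: 1 + jωRC = 1 + j·2859·35.4·1.08e-06 = 1 + j0.1093.
Step 4 — H = 0.9882 - j0.108.
Step 5 — Magnitude: |H| = 0.9941 (-0.1 dB); phase: φ = -6.2°.

|H| = 0.9941 (-0.1 dB), φ = -6.2°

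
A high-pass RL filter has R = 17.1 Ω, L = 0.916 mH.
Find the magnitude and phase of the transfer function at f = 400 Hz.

Step 1 — Angular frequency: ω = 2π·400 = 2513 rad/s.
Step 2 — Transfer function: H(jω) = jωL/(R + jωL).
Step 3 — Numerator jωL = j·2.302; denominator R + jωL = 17.1 + j2.302.
Step 4 — H = 0.0178 + j0.1322.
Step 5 — Magnitude: |H| = 0.1334 (-17.5 dB); phase: φ = 82.3°.

|H| = 0.1334 (-17.5 dB), φ = 82.3°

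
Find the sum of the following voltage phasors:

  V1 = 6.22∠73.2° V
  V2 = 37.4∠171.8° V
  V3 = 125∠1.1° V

Step 1 — Convert each phasor to rectangular form:
  V1 = 6.22·(cos(73.2°) + j·sin(73.2°)) = 1.798 + j5.955 V
  V2 = 37.4·(cos(171.8°) + j·sin(171.8°)) = -37.02 + j5.334 V
  V3 = 125·(cos(1.1°) + j·sin(1.1°)) = 125 + j2.4 V
Step 2 — Sum components: V_total = 89.76 + j13.69 V.
Step 3 — Convert to polar: |V_total| = 90.79 V, ∠V_total = 8.7°.

V_total = 90.79∠8.7° V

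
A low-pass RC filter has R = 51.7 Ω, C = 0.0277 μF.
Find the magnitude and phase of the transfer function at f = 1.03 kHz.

Step 1 — Angular frequency: ω = 2π·1030 = 6472 rad/s.
Step 2 — Transfer function: H(jω) = 1/(1 + jωRC).
Step 3 — Denominator: 1 + jωRC = 1 + j·6472·51.7·2.77e-08 = 1 + j0.009268.
Step 4 — H = 0.9999 - j0.009267.
Step 5 — Magnitude: |H| = 1 (-0.0 dB); phase: φ = -0.5°.

|H| = 1 (-0.0 dB), φ = -0.5°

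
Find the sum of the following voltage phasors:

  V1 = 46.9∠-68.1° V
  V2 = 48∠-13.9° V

Step 1 — Convert each phasor to rectangular form:
  V1 = 46.9·(cos(-68.1°) + j·sin(-68.1°)) = 17.49 - j43.52 V
  V2 = 48·(cos(-13.9°) + j·sin(-13.9°)) = 46.59 - j11.53 V
Step 2 — Sum components: V_total = 64.09 - j55.05 V.
Step 3 — Convert to polar: |V_total| = 84.48 V, ∠V_total = -40.7°.

V_total = 84.48∠-40.7° V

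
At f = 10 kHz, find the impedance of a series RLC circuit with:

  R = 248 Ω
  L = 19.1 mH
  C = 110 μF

Step 1 — Angular frequency: ω = 2π·f = 2π·1e+04 = 6.283e+04 rad/s.
Step 2 — Component impedances:
  R: Z = R = 248 Ω
  L: Z = jωL = j·6.283e+04·0.0191 = 0 + j1200 Ω
  C: Z = 1/(jωC) = -j/(ω·C) = 0 - j0.1447 Ω
Step 3 — Series combination: Z_total = R + L + C = 248 + j1200 Ω = 1225∠78.3° Ω.

Z = 248 + j1200 Ω = 1225∠78.3° Ω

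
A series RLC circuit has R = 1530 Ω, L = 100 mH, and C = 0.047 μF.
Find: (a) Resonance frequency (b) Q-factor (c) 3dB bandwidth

Step 1 — Resonance: ω₀ = 1/√(LC) = 1/√(0.1·4.7e-08) = 1.459e+04 rad/s.
Step 2 — f₀ = ω₀/(2π) = 2322 Hz.
Step 3 — Series Q: Q = ω₀L/R = 1.459e+04·0.1/1530 = 0.9534.
Step 4 — Bandwidth: Δω = ω₀/Q = 1.53e+04 rad/s; BW = Δω/(2π) = 2435 Hz.

(a) f₀ = 2322 Hz  (b) Q = 0.9534  (c) BW = 2435 Hz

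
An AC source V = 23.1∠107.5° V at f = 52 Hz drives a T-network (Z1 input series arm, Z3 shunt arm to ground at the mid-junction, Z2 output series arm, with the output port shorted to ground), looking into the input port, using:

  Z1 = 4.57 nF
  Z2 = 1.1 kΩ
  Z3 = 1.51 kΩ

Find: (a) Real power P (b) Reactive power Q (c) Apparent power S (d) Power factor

Step 1 — Angular frequency: ω = 2π·f = 2π·52 = 326.7 rad/s.
Step 2 — Component impedances:
  Z1: Z = 1/(jωC) = -j/(ω·C) = 0 - j6.697e+05 Ω
  Z2: Z = R = 1100 Ω
  Z3: Z = R = 1510 Ω
Step 3 — With the output port shorted to ground, the output series arm Z2 runs from the junction to ground; the shunt arm Z3 also runs from the junction to ground. They appear in parallel: Z3 || Z2 = 636.4 Ω.
Step 4 — Series with input arm Z1: Z_in = Z1 + (Z3 || Z2) = 636.4 - j6.697e+05 Ω = 6.697e+05∠-89.9° Ω.
Step 5 — Source phasor: V = 23.1∠107.5° V = -6.946 + j22.03 V.
Step 6 — Current: I = V / Z = -3.29e-05 - j1.034e-05 A = 3.449e-05∠-162.6° A.
Step 7 — Complex power: S = V·I* = 7.571e-07 - j0.0007968 VA.
Step 8 — Real power: P = Re(S) = 7.571e-07 W.
Step 9 — Reactive power: Q = Im(S) = -0.0007968 VAR.
Step 10 — Apparent power: |S| = 0.0007968 VA.
Step 11 — Power factor: PF = P/|S| = 0.0009502 (leading).

(a) P = 7.571e-07 W  (b) Q = -0.0007968 VAR  (c) S = 0.0007968 VA  (d) PF = 0.0009502 (leading)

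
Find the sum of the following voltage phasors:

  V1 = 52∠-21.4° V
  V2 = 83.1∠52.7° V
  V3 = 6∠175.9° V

Step 1 — Convert each phasor to rectangular form:
  V1 = 52·(cos(-21.4°) + j·sin(-21.4°)) = 48.41 - j18.97 V
  V2 = 83.1·(cos(52.7°) + j·sin(52.7°)) = 50.36 + j66.1 V
  V3 = 6·(cos(175.9°) + j·sin(175.9°)) = -5.985 + j0.429 V
Step 2 — Sum components: V_total = 92.79 + j47.56 V.
Step 3 — Convert to polar: |V_total| = 104.3 V, ∠V_total = 27.1°.

V_total = 104.3∠27.1° V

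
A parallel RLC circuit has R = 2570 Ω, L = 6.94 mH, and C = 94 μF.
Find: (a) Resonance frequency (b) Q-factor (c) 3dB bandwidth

Step 1 — Resonance: ω₀ = 1/√(LC) = 1/√(0.00694·9.4e-05) = 1238 rad/s.
Step 2 — f₀ = ω₀/(2π) = 197.1 Hz.
Step 3 — Parallel Q: Q = R/(ω₀L) = 2570/(1238·0.00694) = 299.1.
Step 4 — Bandwidth: Δω = ω₀/Q = 4.139 rad/s; BW = Δω/(2π) = 0.6588 Hz.

(a) f₀ = 197.1 Hz  (b) Q = 299.1  (c) BW = 0.6588 Hz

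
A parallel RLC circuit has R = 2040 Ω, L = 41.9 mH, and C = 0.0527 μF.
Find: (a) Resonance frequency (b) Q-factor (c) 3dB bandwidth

Step 1 — Resonance: ω₀ = 1/√(LC) = 1/√(0.0419·5.27e-08) = 2.128e+04 rad/s.
Step 2 — f₀ = ω₀/(2π) = 3387 Hz.
Step 3 — Parallel Q: Q = R/(ω₀L) = 2040/(2.128e+04·0.0419) = 2.288.
Step 4 — Bandwidth: Δω = ω₀/Q = 9302 rad/s; BW = Δω/(2π) = 1480 Hz.

(a) f₀ = 3387 Hz  (b) Q = 2.288  (c) BW = 1480 Hz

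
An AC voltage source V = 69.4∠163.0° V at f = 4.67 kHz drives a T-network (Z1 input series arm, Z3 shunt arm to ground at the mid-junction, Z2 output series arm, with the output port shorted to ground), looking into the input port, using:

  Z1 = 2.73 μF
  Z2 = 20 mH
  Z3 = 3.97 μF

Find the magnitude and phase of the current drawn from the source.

Step 1 — Angular frequency: ω = 2π·f = 2π·4670 = 2.934e+04 rad/s.
Step 2 — Component impedances:
  Z1: Z = 1/(jωC) = -j/(ω·C) = 0 - j12.48 Ω
  Z2: Z = jωL = j·2.934e+04·0.02 = 0 + j586.8 Ω
  Z3: Z = 1/(jωC) = -j/(ω·C) = 0 - j8.584 Ω
Step 3 — With the output port shorted to ground, the output series arm Z2 runs from the junction to ground; the shunt arm Z3 also runs from the junction to ground. They appear in parallel: Z3 || Z2 = 0 - j8.712 Ω.
Step 4 — Series with input arm Z1: Z_in = Z1 + (Z3 || Z2) = 0 - j21.2 Ω = 21.2∠-90.0° Ω.
Step 5 — Source phasor: V = 69.4∠163.0° V = -66.37 + j20.29 V.
Step 6 — Ohm's law: I = V / Z_total = (-66.37 + j20.29) / (0 - j21.2) = -0.9573 - j3.131 A.
Step 7 — Convert to polar: |I| = 3.274 A, ∠I = -107.0°.

I = 3.274∠-107.0° A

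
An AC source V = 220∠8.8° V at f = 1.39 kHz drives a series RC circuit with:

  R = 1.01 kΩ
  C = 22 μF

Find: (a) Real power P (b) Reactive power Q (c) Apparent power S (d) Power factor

Step 1 — Angular frequency: ω = 2π·f = 2π·1390 = 8734 rad/s.
Step 2 — Component impedances:
  R: Z = R = 1010 Ω
  C: Z = 1/(jωC) = -j/(ω·C) = 0 - j5.205 Ω
Step 3 — Series combination: Z_total = R + C = 1010 - j5.205 Ω = 1010∠-0.3° Ω.
Step 4 — Source phasor: V = 220∠8.8° V = 217.4 + j33.66 V.
Step 5 — Current: I = V / Z = 0.2151 + j0.03443 A = 0.2178∠9.1° A.
Step 6 — Complex power: S = V·I* = 47.92 - j0.2469 VA.
Step 7 — Real power: P = Re(S) = 47.92 W.
Step 8 — Reactive power: Q = Im(S) = -0.2469 VAR.
Step 9 — Apparent power: |S| = 47.92 VA.
Step 10 — Power factor: PF = P/|S| = 1 (leading).

(a) P = 47.92 W  (b) Q = -0.2469 VAR  (c) S = 47.92 VA  (d) PF = 1 (leading)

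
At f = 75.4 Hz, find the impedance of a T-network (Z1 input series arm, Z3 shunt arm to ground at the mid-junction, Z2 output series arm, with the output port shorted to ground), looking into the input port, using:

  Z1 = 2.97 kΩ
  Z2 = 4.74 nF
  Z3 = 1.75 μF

Step 1 — Angular frequency: ω = 2π·f = 2π·75.4 = 473.8 rad/s.
Step 2 — Component impedances:
  Z1: Z = R = 2970 Ω
  Z2: Z = 1/(jωC) = -j/(ω·C) = 0 - j4.453e+05 Ω
  Z3: Z = 1/(jωC) = -j/(ω·C) = 0 - j1206 Ω
Step 3 — With the output port shorted to ground, the output series arm Z2 runs from the junction to ground; the shunt arm Z3 also runs from the junction to ground. They appear in parallel: Z3 || Z2 = 0 - j1203 Ω.
Step 4 — Series with input arm Z1: Z_in = Z1 + (Z3 || Z2) = 2970 - j1203 Ω = 3204∠-22.0° Ω.

Z = 2970 - j1203 Ω = 3204∠-22.0° Ω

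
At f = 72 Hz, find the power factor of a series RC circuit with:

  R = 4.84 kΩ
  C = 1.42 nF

Step 1 — Angular frequency: ω = 2π·f = 2π·72 = 452.4 rad/s.
Step 2 — Component impedances:
  R: Z = R = 4840 Ω
  C: Z = 1/(jωC) = -j/(ω·C) = 0 - j1.557e+06 Ω
Step 3 — Series combination: Z_total = R + C = 4840 - j1.557e+06 Ω = 1.557e+06∠-89.8° Ω.
Step 4 — Power factor: PF = cos(φ) = Re(Z)/|Z| = 4840/1.557e+06 = 0.003109.
Step 5 — Type: Im(Z) = -1.557e+06 ⇒ leading (phase φ = -89.8°).

PF = 0.003109 (leading, φ = -89.8°)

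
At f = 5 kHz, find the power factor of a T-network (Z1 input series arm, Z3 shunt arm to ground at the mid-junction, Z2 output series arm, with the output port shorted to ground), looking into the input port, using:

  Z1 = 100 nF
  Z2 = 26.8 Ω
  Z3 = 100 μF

Step 1 — Angular frequency: ω = 2π·f = 2π·5000 = 3.142e+04 rad/s.
Step 2 — Component impedances:
  Z1: Z = 1/(jωC) = -j/(ω·C) = 0 - j318.3 Ω
  Z2: Z = R = 26.8 Ω
  Z3: Z = 1/(jωC) = -j/(ω·C) = 0 - j0.3183 Ω
Step 3 — With the output port shorted to ground, the output series arm Z2 runs from the junction to ground; the shunt arm Z3 also runs from the junction to ground. They appear in parallel: Z3 || Z2 = 0.00378 - j0.3183 Ω.
Step 4 — Series with input arm Z1: Z_in = Z1 + (Z3 || Z2) = 0.00378 - j318.6 Ω = 318.6∠-90.0° Ω.
Step 5 — Power factor: PF = cos(φ) = Re(Z)/|Z| = 0.00378/318.6 = 1.186e-05.
Step 6 — Type: Im(Z) = -318.6 ⇒ leading (phase φ = -90.0°).

PF = 1.186e-05 (leading, φ = -90.0°)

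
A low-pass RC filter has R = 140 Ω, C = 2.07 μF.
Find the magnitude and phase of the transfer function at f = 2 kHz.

Step 1 — Angular frequency: ω = 2π·2000 = 1.257e+04 rad/s.
Step 2 — Transfer function: H(jω) = 1/(1 + jωRC).
Step 3 — Denominator: 1 + jωRC = 1 + j·1.257e+04·140·2.07e-06 = 1 + j3.642.
Step 4 — H = 0.07012 - j0.2553.
Step 5 — Magnitude: |H| = 0.2648 (-11.5 dB); phase: φ = -74.6°.

|H| = 0.2648 (-11.5 dB), φ = -74.6°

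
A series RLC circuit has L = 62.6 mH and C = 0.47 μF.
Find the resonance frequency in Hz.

Step 1 — Resonance condition Im(Z)=0 gives ω₀ = 1/√(LC).
Step 2 — ω₀ = 1/√(0.0626·4.7e-07) = 5830 rad/s.
Step 3 — f₀ = ω₀/(2π) = 927.9 Hz.

f₀ = 927.9 Hz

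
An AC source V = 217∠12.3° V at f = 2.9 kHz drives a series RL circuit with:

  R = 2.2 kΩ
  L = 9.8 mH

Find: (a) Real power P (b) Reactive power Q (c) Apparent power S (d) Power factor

Step 1 — Angular frequency: ω = 2π·f = 2π·2900 = 1.822e+04 rad/s.
Step 2 — Component impedances:
  R: Z = R = 2200 Ω
  L: Z = jωL = j·1.822e+04·0.0098 = 0 + j178.6 Ω
Step 3 — Series combination: Z_total = R + L = 2200 + j178.6 Ω = 2207∠4.6° Ω.
Step 4 — Source phasor: V = 217∠12.3° V = 212 + j46.23 V.
Step 5 — Current: I = V / Z = 0.09744 + j0.0131 A = 0.09831∠7.7° A.
Step 6 — Complex power: S = V·I* = 21.26 + j1.726 VA.
Step 7 — Real power: P = Re(S) = 21.26 W.
Step 8 — Reactive power: Q = Im(S) = 1.726 VAR.
Step 9 — Apparent power: |S| = 21.33 VA.
Step 10 — Power factor: PF = P/|S| = 0.9967 (lagging).

(a) P = 21.26 W  (b) Q = 1.726 VAR  (c) S = 21.33 VA  (d) PF = 0.9967 (lagging)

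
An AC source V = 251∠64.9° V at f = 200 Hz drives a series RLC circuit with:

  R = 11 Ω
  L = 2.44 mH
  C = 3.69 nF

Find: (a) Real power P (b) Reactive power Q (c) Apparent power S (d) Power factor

Step 1 — Angular frequency: ω = 2π·f = 2π·200 = 1257 rad/s.
Step 2 — Component impedances:
  R: Z = R = 11 Ω
  L: Z = jωL = j·1257·0.00244 = 0 + j3.066 Ω
  C: Z = 1/(jωC) = -j/(ω·C) = 0 - j2.157e+05 Ω
Step 3 — Series combination: Z_total = R + L + C = 11 - j2.157e+05 Ω = 2.157e+05∠-90.0° Ω.
Step 4 — Source phasor: V = 251∠64.9° V = 106.5 + j227.3 V.
Step 5 — Current: I = V / Z = -0.001054 + j0.0004938 A = 0.001164∠154.9° A.
Step 6 — Complex power: S = V·I* = 1.49e-05 - j0.2921 VA.
Step 7 — Real power: P = Re(S) = 1.49e-05 W.
Step 8 — Reactive power: Q = Im(S) = -0.2921 VAR.
Step 9 — Apparent power: |S| = 0.2921 VA.
Step 10 — Power factor: PF = P/|S| = 5.101e-05 (leading).

(a) P = 1.49e-05 W  (b) Q = -0.2921 VAR  (c) S = 0.2921 VA  (d) PF = 5.101e-05 (leading)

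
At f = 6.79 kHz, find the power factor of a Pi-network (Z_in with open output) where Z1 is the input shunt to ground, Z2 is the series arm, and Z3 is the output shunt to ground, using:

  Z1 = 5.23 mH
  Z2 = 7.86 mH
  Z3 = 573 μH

Step 1 — Angular frequency: ω = 2π·f = 2π·6790 = 4.266e+04 rad/s.
Step 2 — Component impedances:
  Z1: Z = jωL = j·4.266e+04·0.00523 = 0 + j223.1 Ω
  Z2: Z = jωL = j·4.266e+04·0.00786 = 0 + j335.3 Ω
  Z3: Z = jωL = j·4.266e+04·0.000573 = 0 + j24.45 Ω
Step 3 — With open output, the series arm Z2 and the output shunt Z3 appear in series to ground: Z2 + Z3 = 0 + j359.8 Ω.
Step 4 — Parallel with input shunt Z1: Z_in = Z1 || (Z2 + Z3) = 0 + j137.7 Ω = 137.7∠90.0° Ω.
Step 5 — Power factor: PF = cos(φ) = Re(Z)/|Z| = -0/137.7 = -0.
Step 6 — Type: Im(Z) = 137.7 ⇒ lagging (phase φ = 90.0°).

PF = -0 (lagging, φ = 90.0°)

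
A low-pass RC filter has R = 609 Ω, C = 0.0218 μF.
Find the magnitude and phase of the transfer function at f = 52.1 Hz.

Step 1 — Angular frequency: ω = 2π·52.1 = 327.4 rad/s.
Step 2 — Transfer function: H(jω) = 1/(1 + jωRC).
Step 3 — Denominator: 1 + jωRC = 1 + j·327.4·609·2.18e-08 = 1 + j0.004346.
Step 4 — H = 1 - j0.004346.
Step 5 — Magnitude: |H| = 1 (-0.0 dB); phase: φ = -0.2°.

|H| = 1 (-0.0 dB), φ = -0.2°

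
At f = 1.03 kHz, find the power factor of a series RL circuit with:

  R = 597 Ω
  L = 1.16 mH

Step 1 — Angular frequency: ω = 2π·f = 2π·1030 = 6472 rad/s.
Step 2 — Component impedances:
  R: Z = R = 597 Ω
  L: Z = jωL = j·6472·0.00116 = 0 + j7.507 Ω
Step 3 — Series combination: Z_total = R + L = 597 + j7.507 Ω = 597∠0.7° Ω.
Step 4 — Power factor: PF = cos(φ) = Re(Z)/|Z| = 597/597.05 = 0.9999.
Step 5 — Type: Im(Z) = 7.507 ⇒ lagging (phase φ = 0.7°).

PF = 0.9999 (lagging, φ = 0.7°)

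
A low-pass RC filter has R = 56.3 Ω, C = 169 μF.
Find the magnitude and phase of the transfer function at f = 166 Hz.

Step 1 — Angular frequency: ω = 2π·166 = 1043 rad/s.
Step 2 — Transfer function: H(jω) = 1/(1 + jωRC).
Step 3 — Denominator: 1 + jωRC = 1 + j·1043·56.3·0.000169 = 1 + j9.924.
Step 4 — H = 0.01005 - j0.09975.
Step 5 — Magnitude: |H| = 0.1003 (-20.0 dB); phase: φ = -84.2°.

|H| = 0.1003 (-20.0 dB), φ = -84.2°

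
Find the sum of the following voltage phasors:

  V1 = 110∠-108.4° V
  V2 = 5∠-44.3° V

Step 1 — Convert each phasor to rectangular form:
  V1 = 110·(cos(-108.4°) + j·sin(-108.4°)) = -34.72 - j104.4 V
  V2 = 5·(cos(-44.3°) + j·sin(-44.3°)) = 3.578 - j3.492 V
Step 2 — Sum components: V_total = -31.14 - j107.9 V.
Step 3 — Convert to polar: |V_total| = 112.3 V, ∠V_total = -106.1°.

V_total = 112.3∠-106.1° V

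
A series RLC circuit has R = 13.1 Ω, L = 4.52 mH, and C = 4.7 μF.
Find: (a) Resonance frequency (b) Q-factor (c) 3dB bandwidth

Step 1 — Resonance condition Im(Z)=0 gives ω₀ = 1/√(LC).
Step 2 — ω₀ = 1/√(0.00452·4.7e-06) = 6861 rad/s.
Step 3 — f₀ = ω₀/(2π) = 1092 Hz.
Step 4 — Series Q: Q = ω₀L/R = 6861·0.00452/13.1 = 2.367.
Step 5 — 3dB bandwidth: Δω = ω₀/Q = 2898 rad/s; BW = Δω/(2π) = 461.3 Hz.

(a) f₀ = 1092 Hz  (b) Q = 2.367  (c) BW = 461.3 Hz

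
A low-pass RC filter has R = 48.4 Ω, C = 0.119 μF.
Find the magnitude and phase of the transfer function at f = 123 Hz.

Step 1 — Angular frequency: ω = 2π·123 = 772.8 rad/s.
Step 2 — Transfer function: H(jω) = 1/(1 + jωRC).
Step 3 — Denominator: 1 + jωRC = 1 + j·772.8·48.4·1.19e-07 = 1 + j0.004451.
Step 4 — H = 1 - j0.004451.
Step 5 — Magnitude: |H| = 1 (-0.0 dB); phase: φ = -0.3°.

|H| = 1 (-0.0 dB), φ = -0.3°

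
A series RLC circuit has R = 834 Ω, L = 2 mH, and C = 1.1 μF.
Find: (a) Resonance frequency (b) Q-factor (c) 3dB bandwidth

Step 1 — Resonance: ω₀ = 1/√(LC) = 1/√(0.002·1.1e-06) = 2.132e+04 rad/s.
Step 2 — f₀ = ω₀/(2π) = 3393 Hz.
Step 3 — Series Q: Q = ω₀L/R = 2.132e+04·0.002/834 = 0.05113.
Step 4 — Bandwidth: Δω = ω₀/Q = 4.17e+05 rad/s; BW = Δω/(2π) = 6.637e+04 Hz.

(a) f₀ = 3393 Hz  (b) Q = 0.05113  (c) BW = 6.637e+04 Hz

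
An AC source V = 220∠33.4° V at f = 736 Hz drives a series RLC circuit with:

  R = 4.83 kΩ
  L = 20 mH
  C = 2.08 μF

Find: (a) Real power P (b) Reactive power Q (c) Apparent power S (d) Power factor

Step 1 — Angular frequency: ω = 2π·f = 2π·736 = 4624 rad/s.
Step 2 — Component impedances:
  R: Z = R = 4830 Ω
  L: Z = jωL = j·4624·0.02 = 0 + j92.49 Ω
  C: Z = 1/(jωC) = -j/(ω·C) = 0 - j104 Ω
Step 3 — Series combination: Z_total = R + L + C = 4830 - j11.47 Ω = 4830∠-0.1° Ω.
Step 4 — Source phasor: V = 220∠33.4° V = 183.7 + j121.1 V.
Step 5 — Current: I = V / Z = 0.03797 + j0.02516 A = 0.04555∠33.5° A.
Step 6 — Complex power: S = V·I* = 10.02 - j0.02381 VA.
Step 7 — Real power: P = Re(S) = 10.02 W.
Step 8 — Reactive power: Q = Im(S) = -0.02381 VAR.
Step 9 — Apparent power: |S| = 10.02 VA.
Step 10 — Power factor: PF = P/|S| = 1 (leading).

(a) P = 10.02 W  (b) Q = -0.02381 VAR  (c) S = 10.02 VA  (d) PF = 1 (leading)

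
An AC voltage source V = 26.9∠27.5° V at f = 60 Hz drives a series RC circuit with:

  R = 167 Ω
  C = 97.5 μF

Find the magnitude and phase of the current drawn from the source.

Step 1 — Angular frequency: ω = 2π·f = 2π·60 = 377 rad/s.
Step 2 — Component impedances:
  R: Z = R = 167 Ω
  C: Z = 1/(jωC) = -j/(ω·C) = 0 - j27.21 Ω
Step 3 — Series combination: Z_total = R + C = 167 - j27.21 Ω = 169.2∠-9.3° Ω.
Step 4 — Source phasor: V = 26.9∠27.5° V = 23.86 + j12.42 V.
Step 5 — Ohm's law: I = V / Z_total = (23.86 + j12.42) / (167 - j27.21) = 0.1274 + j0.09513 A.
Step 6 — Convert to polar: |I| = 0.159 A, ∠I = 36.8°.

I = 0.159∠36.8° A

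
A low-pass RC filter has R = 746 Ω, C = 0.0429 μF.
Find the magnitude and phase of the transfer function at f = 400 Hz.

Step 1 — Angular frequency: ω = 2π·400 = 2513 rad/s.
Step 2 — Transfer function: H(jω) = 1/(1 + jωRC).
Step 3 — Denominator: 1 + jωRC = 1 + j·2513·746·4.29e-08 = 1 + j0.08043.
Step 4 — H = 0.9936 - j0.07992.
Step 5 — Magnitude: |H| = 0.9968 (-0.0 dB); phase: φ = -4.6°.

|H| = 0.9968 (-0.0 dB), φ = -4.6°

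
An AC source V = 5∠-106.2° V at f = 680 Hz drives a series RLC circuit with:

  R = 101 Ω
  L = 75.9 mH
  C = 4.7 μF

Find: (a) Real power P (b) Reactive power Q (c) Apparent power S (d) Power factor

Step 1 — Angular frequency: ω = 2π·f = 2π·680 = 4273 rad/s.
Step 2 — Component impedances:
  R: Z = R = 101 Ω
  L: Z = jωL = j·4273·0.0759 = 0 + j324.3 Ω
  C: Z = 1/(jωC) = -j/(ω·C) = 0 - j49.8 Ω
Step 3 — Series combination: Z_total = R + L + C = 101 + j274.5 Ω = 292.5∠69.8° Ω.
Step 4 — Source phasor: V = 5∠-106.2° V = -1.395 - j4.801 V.
Step 5 — Current: I = V / Z = -0.01705 - j0.001193 A = 0.0171∠-176.0° A.
Step 6 — Complex power: S = V·I* = 0.02952 + j0.08022 VA.
Step 7 — Real power: P = Re(S) = 0.02952 W.
Step 8 — Reactive power: Q = Im(S) = 0.08022 VAR.
Step 9 — Apparent power: |S| = 0.08548 VA.
Step 10 — Power factor: PF = P/|S| = 0.3453 (lagging).

(a) P = 0.02952 W  (b) Q = 0.08022 VAR  (c) S = 0.08548 VA  (d) PF = 0.3453 (lagging)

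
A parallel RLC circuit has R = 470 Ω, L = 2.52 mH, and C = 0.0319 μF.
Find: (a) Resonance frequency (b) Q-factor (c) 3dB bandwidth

Step 1 — Resonance: ω₀ = 1/√(LC) = 1/√(0.00252·3.19e-08) = 1.115e+05 rad/s.
Step 2 — f₀ = ω₀/(2π) = 1.775e+04 Hz.
Step 3 — Parallel Q: Q = R/(ω₀L) = 470/(1.115e+05·0.00252) = 1.672.
Step 4 — Bandwidth: Δω = ω₀/Q = 6.67e+04 rad/s; BW = Δω/(2π) = 1.062e+04 Hz.

(a) f₀ = 1.775e+04 Hz  (b) Q = 1.672  (c) BW = 1.062e+04 Hz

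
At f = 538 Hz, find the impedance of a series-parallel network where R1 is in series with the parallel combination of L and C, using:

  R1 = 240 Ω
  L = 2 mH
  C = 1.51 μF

Step 1 — Angular frequency: ω = 2π·f = 2π·538 = 3380 rad/s.
Step 2 — Component impedances:
  R1: Z = R = 240 Ω
  L: Z = jωL = j·3380·0.002 = 0 + j6.761 Ω
  C: Z = 1/(jωC) = -j/(ω·C) = 0 - j195.9 Ω
Step 3 — Parallel branch: L || C = 1/(1/L + 1/C) = 0 + j7.002 Ω.
Step 4 — Series with R1: Z_total = R1 + (L || C) = 240 + j7.002 Ω = 240.1∠1.7° Ω.

Z = 240 + j7.002 Ω = 240.1∠1.7° Ω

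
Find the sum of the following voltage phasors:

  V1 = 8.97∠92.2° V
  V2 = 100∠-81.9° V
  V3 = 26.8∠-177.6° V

Step 1 — Convert each phasor to rectangular form:
  V1 = 8.97·(cos(92.2°) + j·sin(92.2°)) = -0.3443 + j8.963 V
  V2 = 100·(cos(-81.9°) + j·sin(-81.9°)) = 14.09 - j99 V
  V3 = 26.8·(cos(-177.6°) + j·sin(-177.6°)) = -26.78 - j1.122 V
Step 2 — Sum components: V_total = -13.03 - j91.16 V.
Step 3 — Convert to polar: |V_total| = 92.09 V, ∠V_total = -98.1°.

V_total = 92.09∠-98.1° V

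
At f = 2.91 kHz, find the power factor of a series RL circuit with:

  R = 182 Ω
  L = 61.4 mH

Step 1 — Angular frequency: ω = 2π·f = 2π·2910 = 1.828e+04 rad/s.
Step 2 — Component impedances:
  R: Z = R = 182 Ω
  L: Z = jωL = j·1.828e+04·0.0614 = 0 + j1123 Ω
Step 3 — Series combination: Z_total = R + L = 182 + j1123 Ω = 1137∠80.8° Ω.
Step 4 — Power factor: PF = cos(φ) = Re(Z)/|Z| = 182/1137.3 = 0.16.
Step 5 — Type: Im(Z) = 1123 ⇒ lagging (phase φ = 80.8°).

PF = 0.16 (lagging, φ = 80.8°)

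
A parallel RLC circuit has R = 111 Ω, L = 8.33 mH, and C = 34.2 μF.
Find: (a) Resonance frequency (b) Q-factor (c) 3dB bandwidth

Step 1 — Resonance: ω₀ = 1/√(LC) = 1/√(0.00833·3.42e-05) = 1874 rad/s.
Step 2 — f₀ = ω₀/(2π) = 298.2 Hz.
Step 3 — Parallel Q: Q = R/(ω₀L) = 111/(1874·0.00833) = 7.112.
Step 4 — Bandwidth: Δω = ω₀/Q = 263.4 rad/s; BW = Δω/(2π) = 41.92 Hz.

(a) f₀ = 298.2 Hz  (b) Q = 7.112  (c) BW = 41.92 Hz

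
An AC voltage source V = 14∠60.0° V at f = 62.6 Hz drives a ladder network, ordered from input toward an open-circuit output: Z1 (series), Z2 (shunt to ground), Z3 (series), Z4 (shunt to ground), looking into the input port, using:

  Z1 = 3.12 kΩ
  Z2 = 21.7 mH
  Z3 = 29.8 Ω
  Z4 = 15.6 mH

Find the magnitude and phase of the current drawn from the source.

Step 1 — Angular frequency: ω = 2π·f = 2π·62.6 = 393.3 rad/s.
Step 2 — Component impedances:
  Z1: Z = R = 3120 Ω
  Z2: Z = jωL = j·393.3·0.0217 = 0 + j8.535 Ω
  Z3: Z = R = 29.8 Ω
  Z4: Z = jωL = j·393.3·0.0156 = 0 + j6.136 Ω
Step 3 — Ladder network (open output): work backward from the far end, alternating series and parallel combinations. Z_in = 3122 + j7.566 Ω = 3122∠0.1° Ω.
Step 4 — Source phasor: V = 14∠60.0° V = 7 + j12.12 V.
Step 5 — Ohm's law: I = V / Z_total = (7 + j12.12) / (3122 + j7.566) = 0.002252 + j0.003878 A.
Step 6 — Convert to polar: |I| = 0.004484 A, ∠I = 59.9°.

I = 0.004484∠59.9° A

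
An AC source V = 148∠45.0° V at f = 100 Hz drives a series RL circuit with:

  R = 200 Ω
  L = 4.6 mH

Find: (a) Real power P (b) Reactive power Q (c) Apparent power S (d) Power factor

Step 1 — Angular frequency: ω = 2π·f = 2π·100 = 628.3 rad/s.
Step 2 — Component impedances:
  R: Z = R = 200 Ω
  L: Z = jωL = j·628.3·0.0046 = 0 + j2.89 Ω
Step 3 — Series combination: Z_total = R + L = 200 + j2.89 Ω = 200∠0.8° Ω.
Step 4 — Source phasor: V = 148∠45.0° V = 104.7 + j104.7 V.
Step 5 — Current: I = V / Z = 0.5307 + j0.5156 A = 0.7399∠44.2° A.
Step 6 — Complex power: S = V·I* = 109.5 + j1.582 VA.
Step 7 — Real power: P = Re(S) = 109.5 W.
Step 8 — Reactive power: Q = Im(S) = 1.582 VAR.
Step 9 — Apparent power: |S| = 109.5 VA.
Step 10 — Power factor: PF = P/|S| = 0.9999 (lagging).

(a) P = 109.5 W  (b) Q = 1.582 VAR  (c) S = 109.5 VA  (d) PF = 0.9999 (lagging)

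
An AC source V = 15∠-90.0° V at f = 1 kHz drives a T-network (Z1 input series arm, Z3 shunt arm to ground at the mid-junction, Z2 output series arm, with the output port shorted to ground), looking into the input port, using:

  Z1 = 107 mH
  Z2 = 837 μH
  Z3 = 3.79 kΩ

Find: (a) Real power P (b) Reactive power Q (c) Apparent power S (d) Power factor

Step 1 — Angular frequency: ω = 2π·f = 2π·1000 = 6283 rad/s.
Step 2 — Component impedances:
  Z1: Z = jωL = j·6283·0.107 = 0 + j672.3 Ω
  Z2: Z = jωL = j·6283·0.000837 = 0 + j5.259 Ω
  Z3: Z = R = 3790 Ω
Step 3 — With the output port shorted to ground, the output series arm Z2 runs from the junction to ground; the shunt arm Z3 also runs from the junction to ground. They appear in parallel: Z3 || Z2 = 0.007297 + j5.259 Ω.
Step 4 — Series with input arm Z1: Z_in = Z1 + (Z3 || Z2) = 0.007297 + j677.6 Ω = 677.6∠90.0° Ω.
Step 5 — Source phasor: V = 15∠-90.0° V = 0 - j15 V.
Step 6 — Current: I = V / Z = -0.02214 - j2.384e-07 A = 0.02214∠-180.0° A.
Step 7 — Complex power: S = V·I* = 3.576e-06 + j0.3321 VA.
Step 8 — Real power: P = Re(S) = 3.576e-06 W.
Step 9 — Reactive power: Q = Im(S) = 0.3321 VAR.
Step 10 — Apparent power: |S| = 0.3321 VA.
Step 11 — Power factor: PF = P/|S| = 1.077e-05 (lagging).

(a) P = 3.576e-06 W  (b) Q = 0.3321 VAR  (c) S = 0.3321 VA  (d) PF = 1.077e-05 (lagging)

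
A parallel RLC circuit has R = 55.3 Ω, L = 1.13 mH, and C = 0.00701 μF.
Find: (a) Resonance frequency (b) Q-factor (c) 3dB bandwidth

Step 1 — Resonance: ω₀ = 1/√(LC) = 1/√(0.00113·7.01e-09) = 3.553e+05 rad/s.
Step 2 — f₀ = ω₀/(2π) = 5.655e+04 Hz.
Step 3 — Parallel Q: Q = R/(ω₀L) = 55.3/(3.553e+05·0.00113) = 0.1377.
Step 4 — Bandwidth: Δω = ω₀/Q = 2.58e+06 rad/s; BW = Δω/(2π) = 4.106e+05 Hz.

(a) f₀ = 5.655e+04 Hz  (b) Q = 0.1377  (c) BW = 4.106e+05 Hz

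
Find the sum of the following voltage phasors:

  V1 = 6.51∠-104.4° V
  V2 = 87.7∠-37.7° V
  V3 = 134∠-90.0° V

Step 1 — Convert each phasor to rectangular form:
  V1 = 6.51·(cos(-104.4°) + j·sin(-104.4°)) = -1.619 - j6.305 V
  V2 = 87.7·(cos(-37.7°) + j·sin(-37.7°)) = 69.39 - j53.63 V
  V3 = 134·(cos(-90.0°) + j·sin(-90.0°)) = 0 - j134 V
Step 2 — Sum components: V_total = 67.77 - j193.9 V.
Step 3 — Convert to polar: |V_total| = 205.4 V, ∠V_total = -70.7°.

V_total = 205.4∠-70.7° V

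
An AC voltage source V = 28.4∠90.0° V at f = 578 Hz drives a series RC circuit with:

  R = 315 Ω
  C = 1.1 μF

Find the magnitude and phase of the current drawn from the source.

Step 1 — Angular frequency: ω = 2π·f = 2π·578 = 3632 rad/s.
Step 2 — Component impedances:
  R: Z = R = 315 Ω
  C: Z = 1/(jωC) = -j/(ω·C) = 0 - j250.3 Ω
Step 3 — Series combination: Z_total = R + C = 315 - j250.3 Ω = 402.4∠-38.5° Ω.
Step 4 — Source phasor: V = 28.4∠90.0° V = 0 + j28.4 V.
Step 5 — Ohm's law: I = V / Z_total = (0 + j28.4) / (315 - j250.3) = -0.04391 + j0.05526 A.
Step 6 — Convert to polar: |I| = 0.07059 A, ∠I = 128.5°.

I = 0.07059∠128.5° A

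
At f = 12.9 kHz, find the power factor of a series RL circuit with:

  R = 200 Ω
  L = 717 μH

Step 1 — Angular frequency: ω = 2π·f = 2π·1.29e+04 = 8.105e+04 rad/s.
Step 2 — Component impedances:
  R: Z = R = 200 Ω
  L: Z = jωL = j·8.105e+04·0.000717 = 0 + j58.12 Ω
Step 3 — Series combination: Z_total = R + L = 200 + j58.12 Ω = 208.3∠16.2° Ω.
Step 4 — Power factor: PF = cos(φ) = Re(Z)/|Z| = 200/208.27 = 0.9603.
Step 5 — Type: Im(Z) = 58.12 ⇒ lagging (phase φ = 16.2°).

PF = 0.9603 (lagging, φ = 16.2°)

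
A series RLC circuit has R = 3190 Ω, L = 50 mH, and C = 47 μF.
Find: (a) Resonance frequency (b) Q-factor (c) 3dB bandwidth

Step 1 — Resonance: ω₀ = 1/√(LC) = 1/√(0.05·4.7e-05) = 652.3 rad/s.
Step 2 — f₀ = ω₀/(2π) = 103.8 Hz.
Step 3 — Series Q: Q = ω₀L/R = 652.3·0.05/3190 = 0.01022.
Step 4 — Bandwidth: Δω = ω₀/Q = 6.38e+04 rad/s; BW = Δω/(2π) = 1.015e+04 Hz.

(a) f₀ = 103.8 Hz  (b) Q = 0.01022  (c) BW = 1.015e+04 Hz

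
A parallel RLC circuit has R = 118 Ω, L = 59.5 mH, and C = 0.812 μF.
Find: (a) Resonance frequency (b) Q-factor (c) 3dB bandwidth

Step 1 — Resonance: ω₀ = 1/√(LC) = 1/√(0.0595·8.12e-07) = 4549 rad/s.
Step 2 — f₀ = ω₀/(2π) = 724.1 Hz.
Step 3 — Parallel Q: Q = R/(ω₀L) = 118/(4549·0.0595) = 0.4359.
Step 4 — Bandwidth: Δω = ω₀/Q = 1.044e+04 rad/s; BW = Δω/(2π) = 1661 Hz.

(a) f₀ = 724.1 Hz  (b) Q = 0.4359  (c) BW = 1661 Hz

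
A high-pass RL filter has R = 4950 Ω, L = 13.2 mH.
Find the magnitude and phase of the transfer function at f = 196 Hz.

Step 1 — Angular frequency: ω = 2π·196 = 1232 rad/s.
Step 2 — Transfer function: H(jω) = jωL/(R + jωL).
Step 3 — Numerator jωL = j·16.26; denominator R + jωL = 4950 + j16.26.
Step 4 — H = 1.078e-05 + j0.003284.
Step 5 — Magnitude: |H| = 0.003284 (-49.7 dB); phase: φ = 89.8°.

|H| = 0.003284 (-49.7 dB), φ = 89.8°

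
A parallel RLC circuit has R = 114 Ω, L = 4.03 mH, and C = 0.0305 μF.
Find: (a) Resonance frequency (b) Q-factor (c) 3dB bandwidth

Step 1 — Resonance: ω₀ = 1/√(LC) = 1/√(0.00403·3.05e-08) = 9.02e+04 rad/s.
Step 2 — f₀ = ω₀/(2π) = 1.436e+04 Hz.
Step 3 — Parallel Q: Q = R/(ω₀L) = 114/(9.02e+04·0.00403) = 0.3136.
Step 4 — Bandwidth: Δω = ω₀/Q = 2.876e+05 rad/s; BW = Δω/(2π) = 4.577e+04 Hz.

(a) f₀ = 1.436e+04 Hz  (b) Q = 0.3136  (c) BW = 4.577e+04 Hz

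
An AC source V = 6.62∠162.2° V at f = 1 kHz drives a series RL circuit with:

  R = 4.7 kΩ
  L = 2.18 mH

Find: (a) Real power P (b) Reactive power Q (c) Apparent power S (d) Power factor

Step 1 — Angular frequency: ω = 2π·f = 2π·1000 = 6283 rad/s.
Step 2 — Component impedances:
  R: Z = R = 4700 Ω
  L: Z = jωL = j·6283·0.00218 = 0 + j13.7 Ω
Step 3 — Series combination: Z_total = R + L = 4700 + j13.7 Ω = 4700∠0.2° Ω.
Step 4 — Source phasor: V = 6.62∠162.2° V = -6.303 + j2.024 V.
Step 5 — Current: I = V / Z = -0.00134 + j0.0004345 A = 0.001409∠162.0° A.
Step 6 — Complex power: S = V·I* = 0.009324 + j2.717e-05 VA.
Step 7 — Real power: P = Re(S) = 0.009324 W.
Step 8 — Reactive power: Q = Im(S) = 2.717e-05 VAR.
Step 9 — Apparent power: |S| = 0.009324 VA.
Step 10 — Power factor: PF = P/|S| = 1 (lagging).

(a) P = 0.009324 W  (b) Q = 2.717e-05 VAR  (c) S = 0.009324 VA  (d) PF = 1 (lagging)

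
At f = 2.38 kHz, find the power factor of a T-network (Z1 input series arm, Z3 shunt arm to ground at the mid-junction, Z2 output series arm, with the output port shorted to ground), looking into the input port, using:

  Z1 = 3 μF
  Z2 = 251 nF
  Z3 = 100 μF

Step 1 — Angular frequency: ω = 2π·f = 2π·2380 = 1.495e+04 rad/s.
Step 2 — Component impedances:
  Z1: Z = 1/(jωC) = -j/(ω·C) = 0 - j22.29 Ω
  Z2: Z = 1/(jωC) = -j/(ω·C) = 0 - j266.4 Ω
  Z3: Z = 1/(jωC) = -j/(ω·C) = 0 - j0.6687 Ω
Step 3 — With the output port shorted to ground, the output series arm Z2 runs from the junction to ground; the shunt arm Z3 also runs from the junction to ground. They appear in parallel: Z3 || Z2 = 0 - j0.667 Ω.
Step 4 — Series with input arm Z1: Z_in = Z1 + (Z3 || Z2) = 0 - j22.96 Ω = 22.96∠-90.0° Ω.
Step 5 — Power factor: PF = cos(φ) = Re(Z)/|Z| = 0/22.96 = 0.
Step 6 — Type: Im(Z) = -22.96 ⇒ leading (phase φ = -90.0°).

PF = 0 (leading, φ = -90.0°)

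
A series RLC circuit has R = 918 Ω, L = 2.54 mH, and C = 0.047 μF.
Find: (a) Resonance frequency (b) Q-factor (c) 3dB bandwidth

Step 1 — Resonance: ω₀ = 1/√(LC) = 1/√(0.00254·4.7e-08) = 9.152e+04 rad/s.
Step 2 — f₀ = ω₀/(2π) = 1.457e+04 Hz.
Step 3 — Series Q: Q = ω₀L/R = 9.152e+04·0.00254/918 = 0.2532.
Step 4 — Bandwidth: Δω = ω₀/Q = 3.614e+05 rad/s; BW = Δω/(2π) = 5.752e+04 Hz.

(a) f₀ = 1.457e+04 Hz  (b) Q = 0.2532  (c) BW = 5.752e+04 Hz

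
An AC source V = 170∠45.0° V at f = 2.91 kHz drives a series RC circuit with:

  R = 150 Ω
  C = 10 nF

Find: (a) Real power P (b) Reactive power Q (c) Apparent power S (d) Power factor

Step 1 — Angular frequency: ω = 2π·f = 2π·2910 = 1.828e+04 rad/s.
Step 2 — Component impedances:
  R: Z = R = 150 Ω
  C: Z = 1/(jωC) = -j/(ω·C) = 0 - j5469 Ω
Step 3 — Series combination: Z_total = R + C = 150 - j5469 Ω = 5471∠-88.4° Ω.
Step 4 — Source phasor: V = 170∠45.0° V = 120.2 + j120.2 V.
Step 5 — Current: I = V / Z = -0.02136 + j0.02256 A = 0.03107∠133.4° A.
Step 6 — Complex power: S = V·I* = 0.1448 - j5.28 VA.
Step 7 — Real power: P = Re(S) = 0.1448 W.
Step 8 — Reactive power: Q = Im(S) = -5.28 VAR.
Step 9 — Apparent power: |S| = 5.282 VA.
Step 10 — Power factor: PF = P/|S| = 0.02742 (leading).

(a) P = 0.1448 W  (b) Q = -5.28 VAR  (c) S = 5.282 VA  (d) PF = 0.02742 (leading)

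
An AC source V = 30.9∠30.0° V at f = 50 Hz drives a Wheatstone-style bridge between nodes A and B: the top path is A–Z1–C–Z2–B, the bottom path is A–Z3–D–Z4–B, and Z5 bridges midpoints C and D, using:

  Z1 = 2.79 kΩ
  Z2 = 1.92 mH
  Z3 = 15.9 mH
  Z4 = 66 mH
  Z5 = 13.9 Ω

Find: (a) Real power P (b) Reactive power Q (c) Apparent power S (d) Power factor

Step 1 — Angular frequency: ω = 2π·f = 2π·50 = 314.2 rad/s.
Step 2 — Component impedances:
  Z1: Z = R = 2790 Ω
  Z2: Z = jωL = j·314.2·0.00192 = 0 + j0.6032 Ω
  Z3: Z = jωL = j·314.2·0.0159 = 0 + j4.995 Ω
  Z4: Z = jωL = j·314.2·0.066 = 0 + j20.73 Ω
  Z5: Z = R = 13.9 Ω
Step 3 — Bridge requires nodal analysis (the Z5 bridge couples midpoints C and D, so the two paths cannot be reduced to a simple series/parallel combination). Setting node B to ground and injecting 1 A at node A, the 3-node admittance system at A, C, D solves to V_A = Z_AB = 9.227 + j11.51 Ω = 14.75∠51.3° Ω.
Step 4 — Source phasor: V = 30.9∠30.0° V = 26.76 + j15.45 V.
Step 5 — Current: I = V / Z = 1.952 - j0.7602 A = 2.095∠-21.3° A.
Step 6 — Complex power: S = V·I* = 40.49 + j50.5 VA.
Step 7 — Real power: P = Re(S) = 40.49 W.
Step 8 — Reactive power: Q = Im(S) = 50.5 VAR.
Step 9 — Apparent power: |S| = 64.73 VA.
Step 10 — Power factor: PF = P/|S| = 0.6255 (lagging).

(a) P = 40.49 W  (b) Q = 50.5 VAR  (c) S = 64.73 VA  (d) PF = 0.6255 (lagging)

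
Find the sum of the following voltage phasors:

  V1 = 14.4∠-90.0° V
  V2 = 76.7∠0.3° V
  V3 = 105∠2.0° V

Step 1 — Convert each phasor to rectangular form:
  V1 = 14.4·(cos(-90.0°) + j·sin(-90.0°)) = 0 - j14.4 V
  V2 = 76.7·(cos(0.3°) + j·sin(0.3°)) = 76.7 + j0.4016 V
  V3 = 105·(cos(2.0°) + j·sin(2.0°)) = 104.9 + j3.664 V
Step 2 — Sum components: V_total = 181.6 - j10.33 V.
Step 3 — Convert to polar: |V_total| = 181.9 V, ∠V_total = -3.3°.

V_total = 181.9∠-3.3° V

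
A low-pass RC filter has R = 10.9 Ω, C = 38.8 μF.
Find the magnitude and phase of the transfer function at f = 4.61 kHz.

Step 1 — Angular frequency: ω = 2π·4610 = 2.897e+04 rad/s.
Step 2 — Transfer function: H(jω) = 1/(1 + jωRC).
Step 3 — Denominator: 1 + jωRC = 1 + j·2.897e+04·10.9·3.88e-05 = 1 + j12.25.
Step 4 — H = 0.00662 - j0.08109.
Step 5 — Magnitude: |H| = 0.08136 (-21.8 dB); phase: φ = -85.3°.

|H| = 0.08136 (-21.8 dB), φ = -85.3°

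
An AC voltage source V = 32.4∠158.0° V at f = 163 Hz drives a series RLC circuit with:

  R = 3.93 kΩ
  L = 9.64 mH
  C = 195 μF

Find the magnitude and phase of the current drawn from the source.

Step 1 — Angular frequency: ω = 2π·f = 2π·163 = 1024 rad/s.
Step 2 — Component impedances:
  R: Z = R = 3930 Ω
  L: Z = jωL = j·1024·0.00964 = 0 + j9.873 Ω
  C: Z = 1/(jωC) = -j/(ω·C) = 0 - j5.007 Ω
Step 3 — Series combination: Z_total = R + L + C = 3930 + j4.866 Ω = 3930∠0.1° Ω.
Step 4 — Source phasor: V = 32.4∠158.0° V = -30.04 + j12.14 V.
Step 5 — Ohm's law: I = V / Z_total = (-30.04 + j12.14) / (3930 + j4.866) = -0.00764 + j0.003098 A.
Step 6 — Convert to polar: |I| = 0.008244 A, ∠I = 157.9°.

I = 0.008244∠157.9° A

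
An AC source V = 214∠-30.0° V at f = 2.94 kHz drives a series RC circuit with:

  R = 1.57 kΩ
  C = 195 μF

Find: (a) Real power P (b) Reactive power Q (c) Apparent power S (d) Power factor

Step 1 — Angular frequency: ω = 2π·f = 2π·2940 = 1.847e+04 rad/s.
Step 2 — Component impedances:
  R: Z = R = 1570 Ω
  C: Z = 1/(jωC) = -j/(ω·C) = 0 - j0.2776 Ω
Step 3 — Series combination: Z_total = R + C = 1570 - j0.2776 Ω = 1570∠-0.0° Ω.
Step 4 — Source phasor: V = 214∠-30.0° V = 185.3 - j107 V.
Step 5 — Current: I = V / Z = 0.1181 - j0.06813 A = 0.1363∠-30.0° A.
Step 6 — Complex power: S = V·I* = 29.17 - j0.005158 VA.
Step 7 — Real power: P = Re(S) = 29.17 W.
Step 8 — Reactive power: Q = Im(S) = -0.005158 VAR.
Step 9 — Apparent power: |S| = 29.17 VA.
Step 10 — Power factor: PF = P/|S| = 1 (leading).

(a) P = 29.17 W  (b) Q = -0.005158 VAR  (c) S = 29.17 VA  (d) PF = 1 (leading)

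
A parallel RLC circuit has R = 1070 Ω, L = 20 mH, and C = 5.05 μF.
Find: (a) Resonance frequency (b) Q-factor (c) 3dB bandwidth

Step 1 — Resonance: ω₀ = 1/√(LC) = 1/√(0.02·5.05e-06) = 3147 rad/s.
Step 2 — f₀ = ω₀/(2π) = 500.8 Hz.
Step 3 — Parallel Q: Q = R/(ω₀L) = 1070/(3147·0.02) = 17.
Step 4 — Bandwidth: Δω = ω₀/Q = 185.1 rad/s; BW = Δω/(2π) = 29.45 Hz.

(a) f₀ = 500.8 Hz  (b) Q = 17  (c) BW = 29.45 Hz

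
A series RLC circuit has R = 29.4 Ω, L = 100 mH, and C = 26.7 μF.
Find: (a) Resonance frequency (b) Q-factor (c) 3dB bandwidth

Step 1 — Resonance: ω₀ = 1/√(LC) = 1/√(0.1·2.67e-05) = 612 rad/s.
Step 2 — f₀ = ω₀/(2π) = 97.4 Hz.
Step 3 — Series Q: Q = ω₀L/R = 612·0.1/29.4 = 2.082.
Step 4 — Bandwidth: Δω = ω₀/Q = 294 rad/s; BW = Δω/(2π) = 46.79 Hz.

(a) f₀ = 97.4 Hz  (b) Q = 2.082  (c) BW = 46.79 Hz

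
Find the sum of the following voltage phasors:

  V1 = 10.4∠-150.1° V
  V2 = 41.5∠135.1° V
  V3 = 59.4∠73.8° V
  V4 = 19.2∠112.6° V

Step 1 — Convert each phasor to rectangular form:
  V1 = 10.4·(cos(-150.1°) + j·sin(-150.1°)) = -9.016 - j5.184 V
  V2 = 41.5·(cos(135.1°) + j·sin(135.1°)) = -29.4 + j29.29 V
  V3 = 59.4·(cos(73.8°) + j·sin(73.8°)) = 16.57 + j57.04 V
  V4 = 19.2·(cos(112.6°) + j·sin(112.6°)) = -7.378 + j17.73 V
Step 2 — Sum components: V_total = -29.22 + j98.88 V.
Step 3 — Convert to polar: |V_total| = 103.1 V, ∠V_total = 106.5°.

V_total = 103.1∠106.5° V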